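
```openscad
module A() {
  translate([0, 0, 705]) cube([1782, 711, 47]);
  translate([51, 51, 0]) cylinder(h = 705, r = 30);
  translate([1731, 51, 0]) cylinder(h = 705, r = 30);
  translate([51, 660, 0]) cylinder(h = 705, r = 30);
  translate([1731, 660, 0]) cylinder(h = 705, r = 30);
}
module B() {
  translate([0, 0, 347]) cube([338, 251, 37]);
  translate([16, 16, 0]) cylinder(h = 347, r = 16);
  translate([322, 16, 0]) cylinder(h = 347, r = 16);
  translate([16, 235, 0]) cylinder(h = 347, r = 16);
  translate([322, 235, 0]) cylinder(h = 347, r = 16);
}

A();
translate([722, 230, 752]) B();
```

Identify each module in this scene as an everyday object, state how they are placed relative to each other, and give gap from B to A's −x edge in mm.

The stool's min-x is at 722; the table's min-x is 0; gap = 722 mm.

A is a table. B is a stool. The stool is on top of the table, centred. The gap from the stool to the table's −x edge is 722 mm.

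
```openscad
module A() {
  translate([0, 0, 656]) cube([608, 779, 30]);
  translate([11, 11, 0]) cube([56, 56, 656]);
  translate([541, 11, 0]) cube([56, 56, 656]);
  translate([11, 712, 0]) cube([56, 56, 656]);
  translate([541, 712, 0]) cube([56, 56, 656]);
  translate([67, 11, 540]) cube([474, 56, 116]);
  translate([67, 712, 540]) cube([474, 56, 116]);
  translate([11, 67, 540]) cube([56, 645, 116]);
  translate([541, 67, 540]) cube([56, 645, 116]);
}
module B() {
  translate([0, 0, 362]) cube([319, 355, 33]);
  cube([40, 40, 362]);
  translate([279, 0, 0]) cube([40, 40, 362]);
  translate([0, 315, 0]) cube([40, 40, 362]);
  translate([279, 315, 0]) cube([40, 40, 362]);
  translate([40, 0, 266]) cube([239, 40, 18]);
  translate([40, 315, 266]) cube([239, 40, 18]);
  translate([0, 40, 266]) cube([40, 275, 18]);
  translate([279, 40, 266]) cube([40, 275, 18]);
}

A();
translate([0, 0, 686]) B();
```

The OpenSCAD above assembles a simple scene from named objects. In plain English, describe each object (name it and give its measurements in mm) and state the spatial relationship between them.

A is a rectangular dining table. The top is 608×779×30 mm with its upper surface at z = 686 mm. It stands on four 56×56 mm square legs, each inset 11 mm from the nearest pair of top edges, running from the floor to the underside of the top. Four apron rails, 56 mm thick and 116 mm tall, run between adjacent legs with their top edges flush with the underside of the top and their outer faces flush with the legs' outer faces.

B is a four-legged stool. The seat is a 319×355×33 mm slab whose top surface is at z = 395 mm; four square legs, each 40×40 mm in cross-section, run from the floor (z = 0) to the underside of the seat, each flush with a corner of the seat. Four stretchers, 40 mm wide and 18 mm tall, connect adjacent legs with their undersides at z = 266 mm, each running between the inner faces of the legs it joins and aligned with the legs' outer faces on the other axis.

The stool is on top of the table.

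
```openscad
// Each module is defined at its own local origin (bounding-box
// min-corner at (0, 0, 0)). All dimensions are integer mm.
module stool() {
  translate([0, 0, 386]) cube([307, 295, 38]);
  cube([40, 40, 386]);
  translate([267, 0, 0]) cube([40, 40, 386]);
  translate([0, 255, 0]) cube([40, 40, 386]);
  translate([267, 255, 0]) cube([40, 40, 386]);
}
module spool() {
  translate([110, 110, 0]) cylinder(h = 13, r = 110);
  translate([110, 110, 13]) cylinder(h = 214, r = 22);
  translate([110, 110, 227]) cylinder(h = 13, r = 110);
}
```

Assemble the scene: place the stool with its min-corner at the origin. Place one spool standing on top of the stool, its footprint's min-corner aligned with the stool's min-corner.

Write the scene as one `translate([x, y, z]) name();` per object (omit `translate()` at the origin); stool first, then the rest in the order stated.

stool();
translate([0, 0, 424]) spool();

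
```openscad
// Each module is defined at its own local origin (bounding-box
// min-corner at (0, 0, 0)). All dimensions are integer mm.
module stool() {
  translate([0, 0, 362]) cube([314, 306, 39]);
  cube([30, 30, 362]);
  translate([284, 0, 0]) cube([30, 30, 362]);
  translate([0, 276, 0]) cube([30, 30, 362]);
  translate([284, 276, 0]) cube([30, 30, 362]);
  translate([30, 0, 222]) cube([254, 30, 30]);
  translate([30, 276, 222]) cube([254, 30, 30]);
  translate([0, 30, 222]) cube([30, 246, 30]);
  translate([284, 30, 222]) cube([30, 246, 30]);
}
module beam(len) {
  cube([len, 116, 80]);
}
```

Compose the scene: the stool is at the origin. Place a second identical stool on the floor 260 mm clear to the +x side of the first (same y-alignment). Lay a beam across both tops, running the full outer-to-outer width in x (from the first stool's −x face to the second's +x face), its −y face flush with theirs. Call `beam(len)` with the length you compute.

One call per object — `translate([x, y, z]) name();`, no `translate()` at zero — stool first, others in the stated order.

stool();
translate([574, 0, 0]) stool();
translate([0, 0, 401]) beam(888);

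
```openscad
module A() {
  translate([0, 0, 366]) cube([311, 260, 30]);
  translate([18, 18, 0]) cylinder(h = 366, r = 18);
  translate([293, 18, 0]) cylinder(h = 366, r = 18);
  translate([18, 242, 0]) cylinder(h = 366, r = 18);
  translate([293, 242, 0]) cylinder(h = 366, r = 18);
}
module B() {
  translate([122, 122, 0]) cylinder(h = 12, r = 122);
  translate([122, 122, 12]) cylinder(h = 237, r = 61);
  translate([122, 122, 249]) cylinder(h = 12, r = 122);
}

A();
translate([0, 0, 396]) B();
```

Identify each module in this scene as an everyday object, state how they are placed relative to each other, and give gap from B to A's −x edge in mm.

The spool's min-x is at 0; the stool's min-x is 0; gap = 0 mm.

A is a stool. B is a spool. The spool is on top of the stool. The gap from the spool to the stool's −x edge is 0 mm.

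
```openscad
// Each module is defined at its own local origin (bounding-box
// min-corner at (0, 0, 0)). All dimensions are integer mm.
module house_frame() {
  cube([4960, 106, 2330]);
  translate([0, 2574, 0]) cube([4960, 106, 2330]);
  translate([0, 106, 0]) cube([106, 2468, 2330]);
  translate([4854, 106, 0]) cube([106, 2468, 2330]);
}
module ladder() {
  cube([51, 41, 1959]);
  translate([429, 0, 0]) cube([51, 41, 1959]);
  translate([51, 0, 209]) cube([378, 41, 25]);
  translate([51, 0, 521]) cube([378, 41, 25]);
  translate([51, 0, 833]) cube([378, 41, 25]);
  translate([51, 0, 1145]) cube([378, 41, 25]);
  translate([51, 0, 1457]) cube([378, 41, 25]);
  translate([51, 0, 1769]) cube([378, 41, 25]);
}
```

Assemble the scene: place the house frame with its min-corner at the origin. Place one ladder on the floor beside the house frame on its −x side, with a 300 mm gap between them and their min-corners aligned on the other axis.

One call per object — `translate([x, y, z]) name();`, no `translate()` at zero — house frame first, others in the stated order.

house_frame();
translate([-780, 0, 0]) ladder();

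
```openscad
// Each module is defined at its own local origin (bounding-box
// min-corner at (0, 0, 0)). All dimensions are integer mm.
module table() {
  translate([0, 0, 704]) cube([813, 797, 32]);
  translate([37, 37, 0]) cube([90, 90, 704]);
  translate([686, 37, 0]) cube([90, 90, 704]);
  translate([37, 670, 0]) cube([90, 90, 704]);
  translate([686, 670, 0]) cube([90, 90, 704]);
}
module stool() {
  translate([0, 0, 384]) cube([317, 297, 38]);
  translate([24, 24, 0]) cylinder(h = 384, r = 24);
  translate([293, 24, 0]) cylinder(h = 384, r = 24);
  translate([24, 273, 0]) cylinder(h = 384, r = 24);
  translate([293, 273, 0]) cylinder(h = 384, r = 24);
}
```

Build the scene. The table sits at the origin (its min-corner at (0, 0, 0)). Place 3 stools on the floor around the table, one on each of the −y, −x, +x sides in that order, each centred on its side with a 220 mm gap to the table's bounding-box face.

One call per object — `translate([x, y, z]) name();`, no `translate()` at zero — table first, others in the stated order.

table();
translate([248, -517, 0]) stool();
translate([-537, 250, 0]) stool();
translate([1033, 250, 0]) stool();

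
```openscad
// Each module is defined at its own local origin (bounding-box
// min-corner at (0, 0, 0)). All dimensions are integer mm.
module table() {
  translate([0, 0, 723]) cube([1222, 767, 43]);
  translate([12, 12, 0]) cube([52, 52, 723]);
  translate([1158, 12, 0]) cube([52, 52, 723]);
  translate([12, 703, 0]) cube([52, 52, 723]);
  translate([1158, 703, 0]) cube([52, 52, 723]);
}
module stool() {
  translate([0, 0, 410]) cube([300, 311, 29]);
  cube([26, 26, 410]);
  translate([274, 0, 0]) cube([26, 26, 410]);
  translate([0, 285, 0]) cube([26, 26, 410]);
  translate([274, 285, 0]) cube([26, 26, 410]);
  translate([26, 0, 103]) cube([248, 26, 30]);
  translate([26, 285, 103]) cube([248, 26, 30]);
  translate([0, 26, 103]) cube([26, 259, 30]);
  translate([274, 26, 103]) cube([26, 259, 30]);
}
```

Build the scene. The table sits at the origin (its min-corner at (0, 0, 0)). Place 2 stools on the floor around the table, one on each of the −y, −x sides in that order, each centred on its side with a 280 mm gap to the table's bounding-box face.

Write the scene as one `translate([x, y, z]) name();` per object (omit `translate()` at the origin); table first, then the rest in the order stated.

table();
translate([461, -591, 0]) stool();
translate([-580, 228, 0]) stool();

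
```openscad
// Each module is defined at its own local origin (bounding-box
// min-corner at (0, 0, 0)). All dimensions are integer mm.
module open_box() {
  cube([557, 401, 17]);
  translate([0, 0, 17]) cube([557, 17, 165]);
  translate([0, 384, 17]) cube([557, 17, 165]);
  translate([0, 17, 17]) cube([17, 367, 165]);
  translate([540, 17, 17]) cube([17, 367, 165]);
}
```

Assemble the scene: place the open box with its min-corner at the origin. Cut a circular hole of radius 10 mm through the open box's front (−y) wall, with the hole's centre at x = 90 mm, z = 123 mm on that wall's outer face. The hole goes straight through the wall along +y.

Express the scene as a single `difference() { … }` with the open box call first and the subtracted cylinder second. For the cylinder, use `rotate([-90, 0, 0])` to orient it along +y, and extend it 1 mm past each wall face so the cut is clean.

difference() {
  open_box();
  translate([90, -1, 123]) rotate([-90, 0, 0]) cylinder(h = 19, r = 10);
}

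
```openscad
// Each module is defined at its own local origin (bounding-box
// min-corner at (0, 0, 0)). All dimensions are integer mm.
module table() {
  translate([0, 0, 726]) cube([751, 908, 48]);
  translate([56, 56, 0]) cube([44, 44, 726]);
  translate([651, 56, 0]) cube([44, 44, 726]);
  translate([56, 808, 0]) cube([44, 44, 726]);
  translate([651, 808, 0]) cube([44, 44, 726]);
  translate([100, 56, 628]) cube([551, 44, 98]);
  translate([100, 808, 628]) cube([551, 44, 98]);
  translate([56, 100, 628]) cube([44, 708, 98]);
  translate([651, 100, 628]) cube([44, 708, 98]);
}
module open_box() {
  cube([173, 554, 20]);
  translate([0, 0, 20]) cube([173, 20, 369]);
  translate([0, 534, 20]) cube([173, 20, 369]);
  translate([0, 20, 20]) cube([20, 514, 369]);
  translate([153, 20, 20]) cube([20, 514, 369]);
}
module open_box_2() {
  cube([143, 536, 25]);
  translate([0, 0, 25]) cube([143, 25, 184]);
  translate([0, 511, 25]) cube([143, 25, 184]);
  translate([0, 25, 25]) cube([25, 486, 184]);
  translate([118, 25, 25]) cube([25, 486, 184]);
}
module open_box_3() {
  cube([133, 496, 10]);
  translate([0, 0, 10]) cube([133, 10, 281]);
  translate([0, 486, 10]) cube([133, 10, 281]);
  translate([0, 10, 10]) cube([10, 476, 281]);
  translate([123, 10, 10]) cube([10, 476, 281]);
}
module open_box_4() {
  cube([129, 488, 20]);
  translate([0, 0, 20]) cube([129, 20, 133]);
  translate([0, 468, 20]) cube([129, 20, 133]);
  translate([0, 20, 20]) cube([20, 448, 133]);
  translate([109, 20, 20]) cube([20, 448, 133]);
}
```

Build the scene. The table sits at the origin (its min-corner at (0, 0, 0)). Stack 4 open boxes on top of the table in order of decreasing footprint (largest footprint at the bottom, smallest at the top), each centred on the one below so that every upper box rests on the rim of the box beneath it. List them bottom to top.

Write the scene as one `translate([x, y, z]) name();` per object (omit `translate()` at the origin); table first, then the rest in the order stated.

table();
translate([289, 177, 774]) open_box();
translate([304, 186, 1163]) open_box_2();
translate([309, 206, 1372]) open_box_3();
translate([311, 210, 1663]) open_box_4();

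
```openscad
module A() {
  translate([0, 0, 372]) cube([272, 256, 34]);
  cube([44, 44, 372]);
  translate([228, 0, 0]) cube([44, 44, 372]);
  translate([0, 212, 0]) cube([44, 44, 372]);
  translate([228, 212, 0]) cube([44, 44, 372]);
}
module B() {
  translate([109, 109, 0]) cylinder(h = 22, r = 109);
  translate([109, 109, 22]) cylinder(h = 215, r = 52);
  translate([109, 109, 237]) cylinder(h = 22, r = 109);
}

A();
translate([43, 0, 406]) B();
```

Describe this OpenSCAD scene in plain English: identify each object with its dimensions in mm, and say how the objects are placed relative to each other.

A is a four-legged stool. The seat is 272×256 mm, 34 mm thick, top at z = 406 mm. It stands on four square legs, each 44×44 mm in cross-section, from z = 0 to the seat underside, each flush with a corner of the seat.

B is a spool: two coaxial disc flanges of radius 109 mm and thickness 22 mm, joined by a core cylinder of radius 52 mm and height 215 mm. The lower flange rests on z = 0 and the three cylinders share a vertical axis.

The spool is on top of the stool.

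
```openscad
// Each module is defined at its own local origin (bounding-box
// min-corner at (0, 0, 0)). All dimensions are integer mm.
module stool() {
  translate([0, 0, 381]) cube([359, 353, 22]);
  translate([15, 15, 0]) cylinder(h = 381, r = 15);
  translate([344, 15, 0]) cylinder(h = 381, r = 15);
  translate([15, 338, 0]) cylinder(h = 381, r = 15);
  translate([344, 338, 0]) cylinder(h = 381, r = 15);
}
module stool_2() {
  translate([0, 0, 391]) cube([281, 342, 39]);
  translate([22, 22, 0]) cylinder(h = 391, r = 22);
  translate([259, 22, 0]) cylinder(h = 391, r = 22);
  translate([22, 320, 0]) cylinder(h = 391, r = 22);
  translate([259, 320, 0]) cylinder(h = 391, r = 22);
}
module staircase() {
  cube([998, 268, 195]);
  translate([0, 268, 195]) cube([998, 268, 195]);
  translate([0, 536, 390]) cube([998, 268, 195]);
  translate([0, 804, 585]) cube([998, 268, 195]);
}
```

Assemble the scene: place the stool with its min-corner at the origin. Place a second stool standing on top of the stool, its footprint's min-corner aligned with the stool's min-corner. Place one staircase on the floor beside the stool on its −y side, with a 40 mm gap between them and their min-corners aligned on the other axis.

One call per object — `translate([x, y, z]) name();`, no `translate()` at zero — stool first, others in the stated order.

stool();
translate([0, 0, 403]) stool_2();
translate([0, -1112, 0]) staircase();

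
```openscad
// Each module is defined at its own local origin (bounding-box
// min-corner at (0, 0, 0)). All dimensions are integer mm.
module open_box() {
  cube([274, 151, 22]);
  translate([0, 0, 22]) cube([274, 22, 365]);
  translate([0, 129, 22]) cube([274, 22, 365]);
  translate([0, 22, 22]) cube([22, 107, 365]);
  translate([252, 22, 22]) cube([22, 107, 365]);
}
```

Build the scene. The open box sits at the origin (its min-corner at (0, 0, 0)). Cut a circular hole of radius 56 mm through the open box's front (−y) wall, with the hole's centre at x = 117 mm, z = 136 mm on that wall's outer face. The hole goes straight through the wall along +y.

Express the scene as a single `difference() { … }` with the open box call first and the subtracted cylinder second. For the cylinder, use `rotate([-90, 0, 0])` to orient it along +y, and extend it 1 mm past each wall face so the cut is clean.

difference() {
  open_box();
  translate([117, -1, 136]) rotate([-90, 0, 0]) cylinder(h = 24, r = 56);
}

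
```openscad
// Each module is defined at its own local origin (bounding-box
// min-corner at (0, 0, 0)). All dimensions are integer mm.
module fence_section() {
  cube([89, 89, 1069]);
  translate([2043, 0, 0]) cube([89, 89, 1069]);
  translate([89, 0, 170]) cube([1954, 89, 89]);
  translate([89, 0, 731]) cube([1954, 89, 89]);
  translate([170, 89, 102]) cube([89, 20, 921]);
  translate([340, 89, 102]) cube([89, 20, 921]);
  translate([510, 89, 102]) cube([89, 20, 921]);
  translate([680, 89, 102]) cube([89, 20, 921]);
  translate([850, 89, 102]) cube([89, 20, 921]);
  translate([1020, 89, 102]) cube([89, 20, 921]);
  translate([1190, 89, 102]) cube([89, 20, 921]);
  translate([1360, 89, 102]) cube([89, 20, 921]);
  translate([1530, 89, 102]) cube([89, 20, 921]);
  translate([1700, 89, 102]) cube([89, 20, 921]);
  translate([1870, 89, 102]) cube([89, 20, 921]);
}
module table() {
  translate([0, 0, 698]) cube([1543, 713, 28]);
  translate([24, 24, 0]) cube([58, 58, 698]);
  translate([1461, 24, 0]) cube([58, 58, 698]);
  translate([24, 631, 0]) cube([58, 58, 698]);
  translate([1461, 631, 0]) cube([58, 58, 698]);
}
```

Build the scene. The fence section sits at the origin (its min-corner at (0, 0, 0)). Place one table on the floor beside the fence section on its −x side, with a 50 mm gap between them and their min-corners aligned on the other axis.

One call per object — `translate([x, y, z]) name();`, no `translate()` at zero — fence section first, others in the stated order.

fence_section();
translate([-1593, 0, 0]) table();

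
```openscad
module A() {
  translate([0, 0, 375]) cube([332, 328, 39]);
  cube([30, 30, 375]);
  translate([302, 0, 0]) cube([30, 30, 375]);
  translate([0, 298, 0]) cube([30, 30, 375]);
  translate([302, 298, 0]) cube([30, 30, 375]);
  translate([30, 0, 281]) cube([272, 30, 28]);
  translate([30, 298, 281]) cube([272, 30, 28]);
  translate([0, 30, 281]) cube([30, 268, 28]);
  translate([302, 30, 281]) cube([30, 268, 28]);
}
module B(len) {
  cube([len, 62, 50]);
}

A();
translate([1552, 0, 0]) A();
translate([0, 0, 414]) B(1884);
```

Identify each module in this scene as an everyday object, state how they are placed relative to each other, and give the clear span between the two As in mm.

Second stool starts at x = 1552; first ends at x = 332; clear span = 1552 − 332 = 1220 mm.

A is a stool. B is a beam. A beam spans the tops of two stools. The clear span between the two stools is 1220 mm.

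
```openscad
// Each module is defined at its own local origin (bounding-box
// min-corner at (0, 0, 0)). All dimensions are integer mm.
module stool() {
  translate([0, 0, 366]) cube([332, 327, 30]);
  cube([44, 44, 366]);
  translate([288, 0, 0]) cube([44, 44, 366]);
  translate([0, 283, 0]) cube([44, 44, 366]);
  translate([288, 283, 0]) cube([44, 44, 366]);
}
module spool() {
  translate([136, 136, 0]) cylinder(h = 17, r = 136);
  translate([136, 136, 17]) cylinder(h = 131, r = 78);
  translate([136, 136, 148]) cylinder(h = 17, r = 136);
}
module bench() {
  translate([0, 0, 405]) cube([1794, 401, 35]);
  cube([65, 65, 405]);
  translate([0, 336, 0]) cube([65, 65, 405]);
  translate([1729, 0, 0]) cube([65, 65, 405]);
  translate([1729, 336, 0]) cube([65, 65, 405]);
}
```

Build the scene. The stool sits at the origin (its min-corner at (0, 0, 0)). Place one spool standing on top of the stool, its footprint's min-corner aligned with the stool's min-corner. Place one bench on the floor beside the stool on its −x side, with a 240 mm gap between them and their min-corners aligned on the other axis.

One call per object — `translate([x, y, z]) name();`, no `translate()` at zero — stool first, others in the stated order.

stool();
translate([0, 0, 396]) spool();
translate([-2034, 0, 0]) bench();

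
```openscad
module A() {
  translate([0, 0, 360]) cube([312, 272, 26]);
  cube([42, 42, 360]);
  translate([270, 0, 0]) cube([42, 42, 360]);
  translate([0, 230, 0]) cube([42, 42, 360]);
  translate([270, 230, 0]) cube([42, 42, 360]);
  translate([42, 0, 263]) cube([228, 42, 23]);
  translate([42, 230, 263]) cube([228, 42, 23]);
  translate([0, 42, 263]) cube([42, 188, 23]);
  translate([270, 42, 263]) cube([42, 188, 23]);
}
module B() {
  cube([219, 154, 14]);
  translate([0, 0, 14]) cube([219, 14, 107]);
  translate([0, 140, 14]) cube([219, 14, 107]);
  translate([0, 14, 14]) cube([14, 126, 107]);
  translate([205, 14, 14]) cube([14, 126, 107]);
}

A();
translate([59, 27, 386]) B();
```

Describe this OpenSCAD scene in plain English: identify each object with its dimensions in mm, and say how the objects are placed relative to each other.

A is a four-legged stool. The seat is a 312×272×26 mm slab whose top surface is at z = 386 mm; four square legs, each 42×42 mm in cross-section, run from the floor (z = 0) to the underside of the seat, each flush with a corner of the seat. Four stretchers, 42 mm wide and 23 mm tall, connect adjacent legs with their undersides at z = 263 mm, each running between the inner faces of the legs it joins and aligned with the legs' outer faces on the other axis.

B is an open storage box with external size 219×154×121 mm and wall thickness 14 mm (the base is also 14 mm thick). The base covers the whole footprint; the four walls stand on the base, with the y-facing walls full-width and the x-facing walls fitting between their inner faces.

The open box is on top of the stool.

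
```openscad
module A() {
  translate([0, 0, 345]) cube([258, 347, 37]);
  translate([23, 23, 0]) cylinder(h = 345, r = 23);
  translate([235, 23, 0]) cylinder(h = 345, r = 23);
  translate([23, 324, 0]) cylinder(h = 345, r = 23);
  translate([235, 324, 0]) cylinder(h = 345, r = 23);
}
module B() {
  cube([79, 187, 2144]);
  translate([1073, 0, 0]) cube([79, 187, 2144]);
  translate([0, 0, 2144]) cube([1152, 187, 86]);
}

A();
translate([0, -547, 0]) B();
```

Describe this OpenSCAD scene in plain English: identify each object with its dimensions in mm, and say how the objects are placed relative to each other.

A is a four-legged stool. The seat is a 258×347×37 mm slab whose top surface is at z = 382 mm; four round legs, each 46 mm in diameter, run from the floor (z = 0) to the underside of the seat, each leg's axis is inset half a diameter from the nearest pair of seat edges (so the leg's bounding box is flush with the corner).

B is a rectangular door frame: two vertical jambs of 79×187 mm section, 2144 mm tall, with a clear opening 994 mm wide between their inner faces. A header 86 mm tall and 187 mm deep lies on top of the jambs and spans the full outside width.

The door frame is on the floor beside the stool on its −y side.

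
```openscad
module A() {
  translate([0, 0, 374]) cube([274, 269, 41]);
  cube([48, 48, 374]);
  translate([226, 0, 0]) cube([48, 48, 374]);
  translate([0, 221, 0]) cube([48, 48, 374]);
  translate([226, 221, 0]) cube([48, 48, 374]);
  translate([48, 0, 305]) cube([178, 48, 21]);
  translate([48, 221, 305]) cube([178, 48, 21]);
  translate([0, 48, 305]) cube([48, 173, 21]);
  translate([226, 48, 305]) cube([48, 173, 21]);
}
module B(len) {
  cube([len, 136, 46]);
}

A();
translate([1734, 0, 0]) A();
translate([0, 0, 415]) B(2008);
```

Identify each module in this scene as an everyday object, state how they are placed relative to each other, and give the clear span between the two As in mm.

Second stool starts at x = 1734; first ends at x = 274; clear span = 1734 − 274 = 1460 mm.

A is a stool. B is a beam. A beam spans the tops of two stools. The clear span between the two stools is 1460 mm.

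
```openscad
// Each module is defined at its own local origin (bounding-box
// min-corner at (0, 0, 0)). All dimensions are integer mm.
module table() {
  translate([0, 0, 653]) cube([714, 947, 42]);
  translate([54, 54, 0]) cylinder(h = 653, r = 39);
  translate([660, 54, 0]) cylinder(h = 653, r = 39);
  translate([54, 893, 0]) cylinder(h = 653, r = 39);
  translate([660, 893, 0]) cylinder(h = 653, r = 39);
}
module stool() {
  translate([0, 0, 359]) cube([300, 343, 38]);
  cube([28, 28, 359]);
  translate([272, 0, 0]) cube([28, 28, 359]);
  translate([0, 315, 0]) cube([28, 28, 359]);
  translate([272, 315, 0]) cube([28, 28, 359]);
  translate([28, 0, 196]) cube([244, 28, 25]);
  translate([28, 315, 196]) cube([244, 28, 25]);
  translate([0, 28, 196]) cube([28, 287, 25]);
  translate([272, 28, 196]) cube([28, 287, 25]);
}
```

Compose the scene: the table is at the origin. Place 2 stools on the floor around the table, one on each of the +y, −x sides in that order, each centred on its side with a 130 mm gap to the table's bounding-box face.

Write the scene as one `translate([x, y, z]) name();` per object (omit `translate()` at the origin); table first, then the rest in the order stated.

table();
translate([207, 1077, 0]) stool();
translate([-430, 302, 0]) stool();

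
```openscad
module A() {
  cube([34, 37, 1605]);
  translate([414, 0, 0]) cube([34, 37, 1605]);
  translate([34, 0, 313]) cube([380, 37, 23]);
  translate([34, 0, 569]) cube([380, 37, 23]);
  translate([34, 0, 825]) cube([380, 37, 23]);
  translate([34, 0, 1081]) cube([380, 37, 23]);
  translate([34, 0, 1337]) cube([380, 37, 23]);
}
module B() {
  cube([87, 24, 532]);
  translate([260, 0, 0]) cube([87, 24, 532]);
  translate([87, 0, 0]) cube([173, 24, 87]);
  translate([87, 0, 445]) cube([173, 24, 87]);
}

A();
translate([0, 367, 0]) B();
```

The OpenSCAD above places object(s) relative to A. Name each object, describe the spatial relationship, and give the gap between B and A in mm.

The picture frame's nearest face is 330 mm from the ladder's +y face.

A is a ladder. B is a picture frame. The picture frame is on the floor beside the ladder on its +y side. The gap between the picture frame and the ladder is 330 mm.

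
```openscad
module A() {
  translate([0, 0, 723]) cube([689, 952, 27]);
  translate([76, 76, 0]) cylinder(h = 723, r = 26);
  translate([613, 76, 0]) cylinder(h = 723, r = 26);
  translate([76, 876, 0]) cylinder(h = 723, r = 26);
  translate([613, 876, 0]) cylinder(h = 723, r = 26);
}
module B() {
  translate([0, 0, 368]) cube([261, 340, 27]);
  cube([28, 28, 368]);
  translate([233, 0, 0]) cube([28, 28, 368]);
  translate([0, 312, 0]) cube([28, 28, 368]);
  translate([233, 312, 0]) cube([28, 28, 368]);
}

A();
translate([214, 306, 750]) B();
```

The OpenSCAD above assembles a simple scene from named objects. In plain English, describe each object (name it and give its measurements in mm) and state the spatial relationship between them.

A is a rectangular dining table. The top is 689×952×27 mm with its upper surface at z = 750 mm. It stands on four round legs of 52 mm diameter, each leg's bounding box inset 50 mm from the nearest pair of top edges, running from the floor to the underside of the top.

B is a four-legged stool. The seat is a 261×340×27 mm slab whose top surface is at z = 395 mm; four square legs, each 28×28 mm in cross-section, run from the floor (z = 0) to the underside of the seat, each flush with a corner of the seat.

The stool is on top of the table, centred.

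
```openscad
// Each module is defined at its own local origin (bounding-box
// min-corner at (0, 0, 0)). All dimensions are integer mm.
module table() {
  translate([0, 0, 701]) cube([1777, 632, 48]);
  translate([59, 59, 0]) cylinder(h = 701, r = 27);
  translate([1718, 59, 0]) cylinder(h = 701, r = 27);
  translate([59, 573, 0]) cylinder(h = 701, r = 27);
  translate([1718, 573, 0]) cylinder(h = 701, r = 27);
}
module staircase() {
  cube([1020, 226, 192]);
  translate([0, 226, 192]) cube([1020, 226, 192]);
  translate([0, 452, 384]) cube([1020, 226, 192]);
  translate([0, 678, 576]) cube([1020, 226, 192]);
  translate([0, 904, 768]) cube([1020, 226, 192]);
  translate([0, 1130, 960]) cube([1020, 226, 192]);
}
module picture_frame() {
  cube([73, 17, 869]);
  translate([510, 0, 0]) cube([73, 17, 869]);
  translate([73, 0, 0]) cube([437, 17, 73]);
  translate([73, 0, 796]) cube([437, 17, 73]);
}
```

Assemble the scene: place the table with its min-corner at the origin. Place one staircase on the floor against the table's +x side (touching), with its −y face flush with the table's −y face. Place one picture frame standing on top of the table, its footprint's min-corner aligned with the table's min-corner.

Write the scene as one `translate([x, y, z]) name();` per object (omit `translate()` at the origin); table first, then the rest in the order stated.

table();
translate([1777, 0, 0]) staircase();
translate([0, 0, 749]) picture_frame();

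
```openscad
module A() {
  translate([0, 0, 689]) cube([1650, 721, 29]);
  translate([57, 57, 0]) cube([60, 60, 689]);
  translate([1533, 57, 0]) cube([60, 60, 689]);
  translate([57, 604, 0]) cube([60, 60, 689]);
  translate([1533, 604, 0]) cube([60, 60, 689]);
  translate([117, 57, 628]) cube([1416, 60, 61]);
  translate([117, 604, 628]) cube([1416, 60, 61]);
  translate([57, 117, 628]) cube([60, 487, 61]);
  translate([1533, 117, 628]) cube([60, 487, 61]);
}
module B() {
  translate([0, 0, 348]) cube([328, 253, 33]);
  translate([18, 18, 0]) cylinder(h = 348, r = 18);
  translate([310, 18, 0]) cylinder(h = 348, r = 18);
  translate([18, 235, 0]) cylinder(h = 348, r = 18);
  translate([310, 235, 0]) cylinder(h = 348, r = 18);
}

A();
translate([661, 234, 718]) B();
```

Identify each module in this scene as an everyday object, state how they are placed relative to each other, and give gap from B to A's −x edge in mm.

The stool's min-x is at 661; the table's min-x is 0; gap = 661 mm.

A is a table. B is a stool. The stool is on top of the table, centred. The gap from the stool to the table's −x edge is 661 mm.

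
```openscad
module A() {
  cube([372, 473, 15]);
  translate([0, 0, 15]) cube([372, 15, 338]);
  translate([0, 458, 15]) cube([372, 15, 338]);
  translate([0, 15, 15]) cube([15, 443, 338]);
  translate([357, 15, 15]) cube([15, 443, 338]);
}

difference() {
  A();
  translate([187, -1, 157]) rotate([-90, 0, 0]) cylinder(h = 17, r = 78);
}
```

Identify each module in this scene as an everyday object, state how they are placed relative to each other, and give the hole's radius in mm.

A is an open box. The open box has a circular hole through its front wall. The hole's radius is 78 mm.

The subtracted cylinder has r = 78 mm.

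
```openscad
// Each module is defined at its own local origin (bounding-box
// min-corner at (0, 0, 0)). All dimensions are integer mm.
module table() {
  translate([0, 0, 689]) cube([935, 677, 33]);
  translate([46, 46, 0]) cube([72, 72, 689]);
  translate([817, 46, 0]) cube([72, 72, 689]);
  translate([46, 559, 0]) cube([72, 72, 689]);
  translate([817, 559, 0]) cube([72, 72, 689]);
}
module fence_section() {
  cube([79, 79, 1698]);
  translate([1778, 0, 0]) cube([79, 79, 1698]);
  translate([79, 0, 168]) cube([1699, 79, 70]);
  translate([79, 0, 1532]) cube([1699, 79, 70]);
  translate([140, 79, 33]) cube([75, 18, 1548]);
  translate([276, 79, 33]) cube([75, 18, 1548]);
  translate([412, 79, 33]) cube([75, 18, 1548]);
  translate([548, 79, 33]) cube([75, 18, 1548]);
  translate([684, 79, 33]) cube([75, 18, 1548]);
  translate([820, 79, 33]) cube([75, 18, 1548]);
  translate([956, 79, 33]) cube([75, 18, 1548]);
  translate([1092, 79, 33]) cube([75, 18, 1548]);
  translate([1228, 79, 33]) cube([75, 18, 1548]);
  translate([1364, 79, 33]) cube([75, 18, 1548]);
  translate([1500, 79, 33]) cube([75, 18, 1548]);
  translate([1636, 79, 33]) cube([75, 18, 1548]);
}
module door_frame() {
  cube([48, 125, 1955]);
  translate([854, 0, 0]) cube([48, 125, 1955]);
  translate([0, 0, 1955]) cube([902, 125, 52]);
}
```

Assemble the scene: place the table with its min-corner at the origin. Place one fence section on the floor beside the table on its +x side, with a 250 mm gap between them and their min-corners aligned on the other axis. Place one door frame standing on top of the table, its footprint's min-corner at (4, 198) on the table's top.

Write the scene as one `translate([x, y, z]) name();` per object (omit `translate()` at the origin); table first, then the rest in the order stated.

table();
translate([1185, 0, 0]) fence_section();
translate([4, 198, 722]) door_frame();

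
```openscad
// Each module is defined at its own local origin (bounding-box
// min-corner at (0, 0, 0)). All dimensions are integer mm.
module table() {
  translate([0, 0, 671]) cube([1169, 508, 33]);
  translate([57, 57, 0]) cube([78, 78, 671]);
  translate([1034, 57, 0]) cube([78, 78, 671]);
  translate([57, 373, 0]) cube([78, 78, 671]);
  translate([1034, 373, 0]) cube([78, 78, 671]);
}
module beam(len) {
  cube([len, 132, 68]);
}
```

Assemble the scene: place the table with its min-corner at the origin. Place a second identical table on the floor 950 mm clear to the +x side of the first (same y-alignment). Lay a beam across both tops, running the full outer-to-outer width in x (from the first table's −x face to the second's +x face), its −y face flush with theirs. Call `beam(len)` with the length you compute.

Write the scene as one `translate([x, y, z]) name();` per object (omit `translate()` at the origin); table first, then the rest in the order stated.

table();
translate([2119, 0, 0]) table();
translate([0, 0, 704]) beam(3288);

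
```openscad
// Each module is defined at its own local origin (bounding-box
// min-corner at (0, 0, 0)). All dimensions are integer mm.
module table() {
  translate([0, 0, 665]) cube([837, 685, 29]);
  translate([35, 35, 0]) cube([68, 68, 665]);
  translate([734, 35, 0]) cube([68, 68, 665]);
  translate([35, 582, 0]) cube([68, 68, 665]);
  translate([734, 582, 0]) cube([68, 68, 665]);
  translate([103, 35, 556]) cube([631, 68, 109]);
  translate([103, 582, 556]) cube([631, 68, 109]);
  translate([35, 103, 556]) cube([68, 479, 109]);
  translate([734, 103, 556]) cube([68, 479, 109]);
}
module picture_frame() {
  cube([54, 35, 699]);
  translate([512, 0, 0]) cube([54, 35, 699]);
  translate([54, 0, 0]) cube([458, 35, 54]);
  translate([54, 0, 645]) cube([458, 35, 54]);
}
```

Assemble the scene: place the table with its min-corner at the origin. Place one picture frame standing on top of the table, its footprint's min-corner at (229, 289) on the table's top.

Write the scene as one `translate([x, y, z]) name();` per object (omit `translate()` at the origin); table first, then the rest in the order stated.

table();
translate([229, 289, 694]) picture_frame();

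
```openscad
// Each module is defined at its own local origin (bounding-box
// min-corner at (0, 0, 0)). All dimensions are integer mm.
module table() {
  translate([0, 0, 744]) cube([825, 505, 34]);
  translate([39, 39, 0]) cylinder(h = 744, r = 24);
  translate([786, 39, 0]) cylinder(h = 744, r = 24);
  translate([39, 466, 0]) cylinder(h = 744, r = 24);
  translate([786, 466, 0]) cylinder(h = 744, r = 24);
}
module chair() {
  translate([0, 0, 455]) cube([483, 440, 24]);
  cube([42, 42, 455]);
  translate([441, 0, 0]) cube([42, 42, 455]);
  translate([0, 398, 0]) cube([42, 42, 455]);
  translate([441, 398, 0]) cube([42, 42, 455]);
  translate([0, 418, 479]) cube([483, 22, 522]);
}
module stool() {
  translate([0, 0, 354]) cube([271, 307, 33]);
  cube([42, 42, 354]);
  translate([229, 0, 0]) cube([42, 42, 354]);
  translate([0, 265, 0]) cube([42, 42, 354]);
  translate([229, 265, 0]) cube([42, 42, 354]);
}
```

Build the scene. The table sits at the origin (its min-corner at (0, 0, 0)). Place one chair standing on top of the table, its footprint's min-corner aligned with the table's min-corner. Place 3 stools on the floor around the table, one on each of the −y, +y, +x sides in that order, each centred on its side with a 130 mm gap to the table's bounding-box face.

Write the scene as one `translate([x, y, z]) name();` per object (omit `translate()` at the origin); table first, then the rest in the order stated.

table();
translate([0, 0, 778]) chair();
translate([277, -437, 0]) stool();
translate([277, 635, 0]) stool();
translate([955, 99, 0]) stool();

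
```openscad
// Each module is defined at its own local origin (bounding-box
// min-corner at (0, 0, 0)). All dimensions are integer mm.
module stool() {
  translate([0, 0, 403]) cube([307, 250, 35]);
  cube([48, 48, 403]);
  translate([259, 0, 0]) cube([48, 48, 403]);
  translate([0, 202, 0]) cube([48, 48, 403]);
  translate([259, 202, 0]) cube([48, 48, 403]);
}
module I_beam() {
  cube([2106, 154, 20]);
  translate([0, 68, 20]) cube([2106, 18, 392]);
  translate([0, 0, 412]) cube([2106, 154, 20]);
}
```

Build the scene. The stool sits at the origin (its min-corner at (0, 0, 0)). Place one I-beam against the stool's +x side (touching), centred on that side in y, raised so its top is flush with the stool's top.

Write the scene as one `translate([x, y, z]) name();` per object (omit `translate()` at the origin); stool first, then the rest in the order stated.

stool();
translate([307, 48, 6]) I_beam();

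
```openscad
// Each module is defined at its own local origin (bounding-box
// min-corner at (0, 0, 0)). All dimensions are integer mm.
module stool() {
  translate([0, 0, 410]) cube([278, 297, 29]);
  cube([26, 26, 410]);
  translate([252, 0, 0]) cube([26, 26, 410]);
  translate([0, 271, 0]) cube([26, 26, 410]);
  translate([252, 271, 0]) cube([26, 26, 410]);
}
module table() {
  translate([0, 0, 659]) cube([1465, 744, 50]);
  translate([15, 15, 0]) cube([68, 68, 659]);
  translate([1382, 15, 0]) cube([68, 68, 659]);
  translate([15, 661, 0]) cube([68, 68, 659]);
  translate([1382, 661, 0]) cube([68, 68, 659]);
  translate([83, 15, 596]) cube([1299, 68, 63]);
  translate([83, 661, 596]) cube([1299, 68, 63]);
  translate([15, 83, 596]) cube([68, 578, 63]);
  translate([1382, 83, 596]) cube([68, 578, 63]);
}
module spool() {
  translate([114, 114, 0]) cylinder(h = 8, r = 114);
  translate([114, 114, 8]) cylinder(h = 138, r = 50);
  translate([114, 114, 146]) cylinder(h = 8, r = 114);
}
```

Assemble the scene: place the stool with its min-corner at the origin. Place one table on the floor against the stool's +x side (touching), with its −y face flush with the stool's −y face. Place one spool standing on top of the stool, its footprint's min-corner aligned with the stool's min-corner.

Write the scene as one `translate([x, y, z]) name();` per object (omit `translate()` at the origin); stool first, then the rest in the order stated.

stool();
translate([278, 0, 0]) table();
translate([0, 0, 439]) spool();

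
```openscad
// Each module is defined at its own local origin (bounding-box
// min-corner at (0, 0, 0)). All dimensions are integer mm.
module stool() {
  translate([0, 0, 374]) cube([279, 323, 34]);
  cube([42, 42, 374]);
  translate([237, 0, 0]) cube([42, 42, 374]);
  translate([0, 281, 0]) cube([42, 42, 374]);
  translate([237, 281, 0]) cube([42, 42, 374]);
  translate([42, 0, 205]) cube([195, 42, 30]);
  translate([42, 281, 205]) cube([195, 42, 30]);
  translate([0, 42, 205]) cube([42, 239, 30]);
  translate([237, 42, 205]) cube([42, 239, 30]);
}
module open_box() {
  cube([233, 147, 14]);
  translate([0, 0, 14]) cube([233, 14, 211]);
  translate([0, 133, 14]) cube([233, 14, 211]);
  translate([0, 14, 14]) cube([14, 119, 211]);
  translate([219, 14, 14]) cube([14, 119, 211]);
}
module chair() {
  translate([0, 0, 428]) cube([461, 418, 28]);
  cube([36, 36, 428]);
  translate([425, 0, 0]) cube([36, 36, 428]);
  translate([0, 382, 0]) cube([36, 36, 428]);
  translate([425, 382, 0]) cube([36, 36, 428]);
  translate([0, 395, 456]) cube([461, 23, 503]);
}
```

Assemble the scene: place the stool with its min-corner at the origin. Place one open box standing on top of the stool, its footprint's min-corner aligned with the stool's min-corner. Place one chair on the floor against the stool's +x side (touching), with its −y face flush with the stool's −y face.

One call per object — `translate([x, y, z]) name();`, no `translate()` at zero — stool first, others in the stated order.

stool();
translate([0, 0, 408]) open_box();
translate([279, 0, 0]) chair();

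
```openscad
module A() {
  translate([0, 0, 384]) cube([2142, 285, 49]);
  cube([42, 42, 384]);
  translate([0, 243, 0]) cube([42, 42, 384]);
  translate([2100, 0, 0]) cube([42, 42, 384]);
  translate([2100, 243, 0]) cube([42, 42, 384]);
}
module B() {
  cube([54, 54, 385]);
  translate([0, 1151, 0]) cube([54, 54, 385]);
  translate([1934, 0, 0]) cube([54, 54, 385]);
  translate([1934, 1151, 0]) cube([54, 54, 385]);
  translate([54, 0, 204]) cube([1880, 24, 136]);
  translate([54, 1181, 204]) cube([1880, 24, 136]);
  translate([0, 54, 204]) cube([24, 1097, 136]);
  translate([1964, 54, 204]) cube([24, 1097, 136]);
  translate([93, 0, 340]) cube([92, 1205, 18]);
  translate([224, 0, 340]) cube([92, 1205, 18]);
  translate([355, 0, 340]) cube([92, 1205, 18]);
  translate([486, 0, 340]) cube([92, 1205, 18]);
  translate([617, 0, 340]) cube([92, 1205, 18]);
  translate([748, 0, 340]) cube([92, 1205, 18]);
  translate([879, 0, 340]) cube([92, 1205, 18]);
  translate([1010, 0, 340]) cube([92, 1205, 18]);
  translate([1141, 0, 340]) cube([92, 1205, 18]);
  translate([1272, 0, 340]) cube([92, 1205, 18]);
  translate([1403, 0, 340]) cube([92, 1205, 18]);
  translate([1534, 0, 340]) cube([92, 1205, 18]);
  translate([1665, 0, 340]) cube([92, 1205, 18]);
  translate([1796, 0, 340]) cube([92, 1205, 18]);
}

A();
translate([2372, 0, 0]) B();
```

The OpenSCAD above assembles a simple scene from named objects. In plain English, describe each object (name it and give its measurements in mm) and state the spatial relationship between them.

A is a long wooden bench with a 2142 mm (x) × 285 mm (y) seat, 49 mm thick, its top surface 433 mm above the floor. Four 42 mm square legs at the seat corners, flush with the edges, run from z = 0 to the seat underside.

B is a bed frame 1988 mm long (x) by 1205 mm wide (y). Four 54×54 mm corner posts, 385 mm tall, at the corners of the footprint. Four rails of 24 mm thickness and 136 mm height run between adjacent posts with their undersides at z = 204 mm, their outer faces flush with the outside of the frame (the two x-running rails run between the posts' inner faces; the two y-running rails run between the posts' inner faces). 14 slats, each 92 mm wide (x) and 18 mm thick, lie across the top of the two x-running rails, running the full 1205 mm width of the frame in y; the slats are evenly spaced along x between the inner faces of the end posts with equal gaps (rounded down to the nearest mm) at the −x end and between each pair — any rounding remainder accumulates at the +x end.

The bed frame is on the floor beside the bench on its +x side.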